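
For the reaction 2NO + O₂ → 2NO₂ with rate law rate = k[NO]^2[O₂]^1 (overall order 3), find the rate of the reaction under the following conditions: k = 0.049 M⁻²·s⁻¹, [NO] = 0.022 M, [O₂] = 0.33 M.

7.826e-06 M/s

Step 1: The rate law is rate = k[NO]^2[O₂]^1, overall order = 2+1 = 3
Step 2: Substitute values: rate = 0.049 × (0.022)^2 × (0.33)^1
Step 3: rate = 0.049 × 0.000484 × 0.33 = 7.82628e-06 M/s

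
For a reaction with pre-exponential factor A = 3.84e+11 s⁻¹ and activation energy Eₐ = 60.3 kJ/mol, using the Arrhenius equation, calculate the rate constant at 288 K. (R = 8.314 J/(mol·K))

4.44e+00 s⁻¹

Step 1: Use the Arrhenius equation: k = A × exp(-Eₐ/RT)
Step 2: Convert Eₐ to J/mol: 60.3 kJ/mol = 60300 J/mol
Step 3: Calculate the exponent: -Eₐ/(RT) = -60300/(8.314 × 288) = -25.18343
Step 4: k = 3.84e+11 × exp(-25.18343)
Step 5: k = 3.84e+11 × 1.15605e-11 = 4.4392e+00 s⁻¹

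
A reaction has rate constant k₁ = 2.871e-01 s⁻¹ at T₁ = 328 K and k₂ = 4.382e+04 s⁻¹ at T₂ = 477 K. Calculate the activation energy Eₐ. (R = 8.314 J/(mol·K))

104.2 kJ/mol

Step 1: Use the two-temperature Arrhenius form: ln(k₂/k₁) = -Eₐ/R × (1/T₂ - 1/T₁)
Step 2: ln(k₂/k₁) = ln(4.382e+04/2.871e-01) = ln(152630) = 11.9358
Step 3: 1/T₂ - 1/T₁ = 1/477 - 1/328 = -9.523444e-04 K⁻¹
Step 4: Eₐ = -R × ln(k₂/k₁) / (1/T₂ - 1/T₁) = -8.314 × 11.9358 / -9.523444e-04
Step 5: Eₐ = 1.0420e+05 J/mol = 104.2 kJ/mol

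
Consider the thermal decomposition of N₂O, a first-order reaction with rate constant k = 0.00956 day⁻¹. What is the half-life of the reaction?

72.5 day

Step 1: For a first-order reaction, t₁/₂ = ln(2)/k
Step 2: t₁/₂ = ln(2)/0.00956
Step 3: t₁/₂ = 0.6931/0.00956 = 72.5 day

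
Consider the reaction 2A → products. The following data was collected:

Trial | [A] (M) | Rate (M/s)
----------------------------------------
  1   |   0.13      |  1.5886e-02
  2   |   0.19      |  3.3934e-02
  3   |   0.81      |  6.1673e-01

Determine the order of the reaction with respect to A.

second order (2)

Step 1: Compare trials to find order n where rate₂/rate₁ = ([A]₂/[A]₁)^n
Step 2: rate₂/rate₁ = 3.3934e-02/1.5886e-02 = 2.136
Step 3: [A]₂/[A]₁ = 0.19/0.13 = 1.462
Step 4: n = ln(2.136)/ln(1.462) = 2.00 ≈ 2
Step 5: The reaction is second order in A.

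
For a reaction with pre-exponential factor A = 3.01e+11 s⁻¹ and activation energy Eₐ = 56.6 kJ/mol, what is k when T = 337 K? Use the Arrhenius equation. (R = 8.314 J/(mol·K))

5.07e+02 s⁻¹

Step 1: Use the Arrhenius equation: k = A × exp(-Eₐ/RT)
Step 2: Convert Eₐ to J/mol: 56.6 kJ/mol = 56600 J/mol
Step 3: Calculate the exponent: -Eₐ/(RT) = -56600/(8.314 × 337) = -20.20117
Step 4: k = 3.01e+11 × exp(-20.20117)
Step 5: k = 3.01e+11 × 1.68556e-09 = 5.0735e+02 s⁻¹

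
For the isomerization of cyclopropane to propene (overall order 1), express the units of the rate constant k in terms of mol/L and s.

s⁻¹

Step 1: For overall order n, rate = k × (concentration)^n.
Step 2: Rate has units mol/L·s⁻¹; concentration term has units (mol/L)^1.
Step 3: k = rate / (concentration)^n, so units of k = (mol/L)^(1-1)·s⁻¹ = s⁻¹.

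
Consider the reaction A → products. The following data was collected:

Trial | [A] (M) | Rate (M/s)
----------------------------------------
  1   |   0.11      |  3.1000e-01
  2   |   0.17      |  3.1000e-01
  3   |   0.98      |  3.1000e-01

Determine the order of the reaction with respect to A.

zeroth order (0)

Step 1: Compare trials - when concentration changes, rate stays constant.
Step 2: rate₂/rate₁ = 3.1000e-01/3.1000e-01 = 1
Step 3: [A]₂/[A]₁ = 0.17/0.11 = 1.545
Step 4: Since rate ratio ≈ (conc ratio)^0, the reaction is zeroth order.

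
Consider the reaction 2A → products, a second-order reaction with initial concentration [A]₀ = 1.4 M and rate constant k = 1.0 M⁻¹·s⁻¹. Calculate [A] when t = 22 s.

0.04403 M

Step 1: For a second-order reaction: 1/[A] = 1/[A]₀ + kt
Step 2: 1/[A] = 1/1.4 + 1.0 × 22
Step 3: 1/[A] = 0.7143 + 22 = 22.71
Step 4: [A] = 1/22.71 = 0.04403 M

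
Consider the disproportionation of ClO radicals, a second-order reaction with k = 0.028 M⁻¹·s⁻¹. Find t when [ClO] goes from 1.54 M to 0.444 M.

57.25 s

Step 1: For second-order: t = (1/[ClO] - 1/[ClO]₀)/k
Step 2: t = (1/0.444 - 1/1.54)/0.028
Step 3: t = (2.252 - 0.6494)/0.028
Step 4: t = 1.603/0.028 = 57.25 s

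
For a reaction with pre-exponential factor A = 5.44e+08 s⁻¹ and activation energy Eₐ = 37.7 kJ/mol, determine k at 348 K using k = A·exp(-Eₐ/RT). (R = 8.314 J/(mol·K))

1.19e+03 s⁻¹

Step 1: Use the Arrhenius equation: k = A × exp(-Eₐ/RT)
Step 2: Convert Eₐ to J/mol: 37.7 kJ/mol = 37700 J/mol
Step 3: Calculate the exponent: -Eₐ/(RT) = -37700/(8.314 × 348) = -13.03023
Step 4: k = 5.44e+08 × exp(-13.03023)
Step 5: k = 5.44e+08 × 2.19302e-06 = 1.1930e+03 s⁻¹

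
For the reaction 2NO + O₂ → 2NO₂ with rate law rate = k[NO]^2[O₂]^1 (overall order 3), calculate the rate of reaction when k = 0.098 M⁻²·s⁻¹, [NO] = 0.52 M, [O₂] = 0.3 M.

0.00795 M/s

Step 1: The rate law is rate = k[NO]^2[O₂]^1, overall order = 2+1 = 3
Step 2: Substitute values: rate = 0.098 × (0.52)^2 × (0.3)^1
Step 3: rate = 0.098 × 0.2704 × 0.3 = 0.00794976 M/s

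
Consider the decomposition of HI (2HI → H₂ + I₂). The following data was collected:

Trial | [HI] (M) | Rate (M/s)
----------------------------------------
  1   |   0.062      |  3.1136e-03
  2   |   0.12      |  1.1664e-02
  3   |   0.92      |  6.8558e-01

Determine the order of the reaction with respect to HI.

second order (2)

Step 1: Compare trials to find order n where rate₂/rate₁ = ([HI]₂/[HI]₁)^n
Step 2: rate₂/rate₁ = 1.1664e-02/3.1136e-03 = 3.746
Step 3: [HI]₂/[HI]₁ = 0.12/0.062 = 1.935
Step 4: n = ln(3.746)/ln(1.935) = 2.00 ≈ 2
Step 5: The reaction is second order in HI.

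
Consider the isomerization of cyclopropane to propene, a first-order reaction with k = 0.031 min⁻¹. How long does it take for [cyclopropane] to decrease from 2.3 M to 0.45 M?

52.63 min

Step 1: For first-order: t = ln([cyclopropane]₀/[cyclopropane])/k
Step 2: t = ln(2.3/0.45)/0.031
Step 3: t = ln(5.111)/0.031
Step 4: t = 1.631/0.031 = 52.63 min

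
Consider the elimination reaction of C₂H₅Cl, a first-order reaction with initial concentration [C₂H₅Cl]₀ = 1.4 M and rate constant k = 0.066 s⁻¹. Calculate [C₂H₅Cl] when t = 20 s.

0.374 M

Step 1: For a first-order reaction: [C₂H₅Cl] = [C₂H₅Cl]₀ × e^(-kt)
Step 2: [C₂H₅Cl] = 1.4 × e^(-0.066 × 20)
Step 3: [C₂H₅Cl] = 1.4 × e^(-1.32)
Step 4: [C₂H₅Cl] = 1.4 × 0.267135 = 0.374 M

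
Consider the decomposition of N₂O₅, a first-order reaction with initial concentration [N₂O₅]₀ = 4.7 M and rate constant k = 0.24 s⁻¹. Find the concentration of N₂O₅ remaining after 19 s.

0.04917 M

Step 1: For a first-order reaction: [N₂O₅] = [N₂O₅]₀ × e^(-kt)
Step 2: [N₂O₅] = 4.7 × e^(-0.24 × 19)
Step 3: [N₂O₅] = 4.7 × e^(-4.56)
Step 4: [N₂O₅] = 4.7 × 0.0104621 = 0.04917 M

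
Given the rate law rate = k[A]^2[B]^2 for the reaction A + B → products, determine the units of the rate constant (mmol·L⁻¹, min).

(mmol·L⁻¹)⁻³·min⁻¹

Step 1: Overall order = 2 + 2 = 4.
Step 2: rate has units mmol·L⁻¹·min⁻¹; [A]^2[B]^2 has units (mmol·L⁻¹)^4.
Step 3: k = rate/([A]^2[B]^2), so units of k = (mmol·L⁻¹)^(1-4)·min⁻¹ = (mmol·L⁻¹)⁻³·min⁻¹.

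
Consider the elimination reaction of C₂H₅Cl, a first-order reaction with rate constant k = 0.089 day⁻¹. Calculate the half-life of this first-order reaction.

7.788 day

Step 1: For a first-order reaction, t₁/₂ = ln(2)/k
Step 2: t₁/₂ = ln(2)/0.089
Step 3: t₁/₂ = 0.6931/0.089 = 7.788 day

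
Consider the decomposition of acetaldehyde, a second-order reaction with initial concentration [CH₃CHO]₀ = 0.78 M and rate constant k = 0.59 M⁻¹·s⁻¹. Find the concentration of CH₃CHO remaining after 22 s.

0.07012 M

Step 1: For a second-order reaction: 1/[CH₃CHO] = 1/[CH₃CHO]₀ + kt
Step 2: 1/[CH₃CHO] = 1/0.78 + 0.59 × 22
Step 3: 1/[CH₃CHO] = 1.282 + 12.98 = 14.26
Step 4: [CH₃CHO] = 1/14.26 = 0.07012 M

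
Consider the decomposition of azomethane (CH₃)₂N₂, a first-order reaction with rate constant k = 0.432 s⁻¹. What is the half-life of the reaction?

1.605 s

Step 1: For a first-order reaction, t₁/₂ = ln(2)/k
Step 2: t₁/₂ = ln(2)/0.432
Step 3: t₁/₂ = 0.6931/0.432 = 1.605 s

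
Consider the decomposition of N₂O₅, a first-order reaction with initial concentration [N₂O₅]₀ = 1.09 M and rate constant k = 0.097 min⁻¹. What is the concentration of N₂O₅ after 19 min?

0.1726 M

Step 1: For a first-order reaction: [N₂O₅] = [N₂O₅]₀ × e^(-kt)
Step 2: [N₂O₅] = 1.09 × e^(-0.097 × 19)
Step 3: [N₂O₅] = 1.09 × e^(-1.843)
Step 4: [N₂O₅] = 1.09 × 0.158342 = 0.1726 M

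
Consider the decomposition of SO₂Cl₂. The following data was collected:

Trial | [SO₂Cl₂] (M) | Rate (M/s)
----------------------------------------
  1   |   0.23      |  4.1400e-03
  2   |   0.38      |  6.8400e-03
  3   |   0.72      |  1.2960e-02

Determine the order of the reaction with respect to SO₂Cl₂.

first order (1)

Step 1: Compare trials to find order n where rate₂/rate₁ = ([SO₂Cl₂]₂/[SO₂Cl₂]₁)^n
Step 2: rate₂/rate₁ = 6.8400e-03/4.1400e-03 = 1.652
Step 3: [SO₂Cl₂]₂/[SO₂Cl₂]₁ = 0.38/0.23 = 1.652
Step 4: n = ln(1.652)/ln(1.652) = 1.00 ≈ 1
Step 5: The reaction is first order in SO₂Cl₂.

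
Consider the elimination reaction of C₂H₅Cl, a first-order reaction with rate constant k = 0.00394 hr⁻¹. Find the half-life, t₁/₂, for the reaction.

175.9 hr

Step 1: For a first-order reaction, t₁/₂ = ln(2)/k
Step 2: t₁/₂ = ln(2)/0.00394
Step 3: t₁/₂ = 0.6931/0.00394 = 175.9 hr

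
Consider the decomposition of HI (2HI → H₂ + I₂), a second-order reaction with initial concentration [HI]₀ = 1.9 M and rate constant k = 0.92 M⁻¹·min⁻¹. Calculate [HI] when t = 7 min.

0.1435 M

Step 1: For a second-order reaction: 1/[HI] = 1/[HI]₀ + kt
Step 2: 1/[HI] = 1/1.9 + 0.92 × 7
Step 3: 1/[HI] = 0.5263 + 6.44 = 6.966
Step 4: [HI] = 1/6.966 = 0.1435 M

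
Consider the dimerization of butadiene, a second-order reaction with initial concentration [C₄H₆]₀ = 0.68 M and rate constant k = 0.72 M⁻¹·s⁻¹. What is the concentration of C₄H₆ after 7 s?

0.1536 M

Step 1: For a second-order reaction: 1/[C₄H₆] = 1/[C₄H₆]₀ + kt
Step 2: 1/[C₄H₆] = 1/0.68 + 0.72 × 7
Step 3: 1/[C₄H₆] = 1.471 + 5.04 = 6.511
Step 4: [C₄H₆] = 1/6.511 = 0.1536 M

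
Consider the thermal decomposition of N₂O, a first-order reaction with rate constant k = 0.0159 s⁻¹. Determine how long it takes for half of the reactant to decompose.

43.59 s

Step 1: For a first-order reaction, t₁/₂ = ln(2)/k
Step 2: t₁/₂ = ln(2)/0.0159
Step 3: t₁/₂ = 0.6931/0.0159 = 43.59 s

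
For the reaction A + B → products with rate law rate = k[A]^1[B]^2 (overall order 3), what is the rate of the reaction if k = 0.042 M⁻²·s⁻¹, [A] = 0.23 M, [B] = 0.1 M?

9.66e-05 M/s

Step 1: The rate law is rate = k[A]^1[B]^2, overall order = 1+2 = 3
Step 2: Substitute values: rate = 0.042 × (0.23)^1 × (0.1)^2
Step 3: rate = 0.042 × 0.23 × 0.01 = 9.66e-05 M/s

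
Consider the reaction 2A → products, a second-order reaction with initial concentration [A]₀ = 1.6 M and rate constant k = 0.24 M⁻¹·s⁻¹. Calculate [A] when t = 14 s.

0.2509 M

Step 1: For a second-order reaction: 1/[A] = 1/[A]₀ + kt
Step 2: 1/[A] = 1/1.6 + 0.24 × 14
Step 3: 1/[A] = 0.625 + 3.36 = 3.985
Step 4: [A] = 1/3.985 = 0.2509 M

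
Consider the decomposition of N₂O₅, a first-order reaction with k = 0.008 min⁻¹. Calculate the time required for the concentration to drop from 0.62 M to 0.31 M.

86.64 min

Step 1: For first-order: t = ln([N₂O₅]₀/[N₂O₅])/k
Step 2: t = ln(0.62/0.31)/0.008
Step 3: t = ln(2)/0.008
Step 4: t = 0.6931/0.008 = 86.64 min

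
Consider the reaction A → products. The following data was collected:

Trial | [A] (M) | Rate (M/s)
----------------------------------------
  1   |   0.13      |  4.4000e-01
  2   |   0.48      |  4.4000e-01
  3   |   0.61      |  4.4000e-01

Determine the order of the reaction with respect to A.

zeroth order (0)

Step 1: Compare trials - when concentration changes, rate stays constant.
Step 2: rate₂/rate₁ = 4.4000e-01/4.4000e-01 = 1
Step 3: [A]₂/[A]₁ = 0.48/0.13 = 3.692
Step 4: Since rate ratio ≈ (conc ratio)^0, the reaction is zeroth order.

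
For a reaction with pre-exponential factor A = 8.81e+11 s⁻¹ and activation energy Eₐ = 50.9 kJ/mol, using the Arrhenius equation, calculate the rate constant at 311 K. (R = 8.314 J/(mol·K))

2.49e+03 s⁻¹

Step 1: Use the Arrhenius equation: k = A × exp(-Eₐ/RT)
Step 2: Convert Eₐ to J/mol: 50.9 kJ/mol = 50900 J/mol
Step 3: Calculate the exponent: -Eₐ/(RT) = -50900/(8.314 × 311) = -19.68554
Step 4: k = 8.81e+11 × exp(-19.68554)
Step 5: k = 8.81e+11 × 2.82279e-09 = 2.4869e+03 s⁻¹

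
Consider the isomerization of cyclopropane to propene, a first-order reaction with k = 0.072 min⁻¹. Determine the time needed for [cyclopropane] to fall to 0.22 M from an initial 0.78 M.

17.58 min

Step 1: For first-order: t = ln([cyclopropane]₀/[cyclopropane])/k
Step 2: t = ln(0.78/0.22)/0.072
Step 3: t = ln(3.545)/0.072
Step 4: t = 1.266/0.072 = 17.58 min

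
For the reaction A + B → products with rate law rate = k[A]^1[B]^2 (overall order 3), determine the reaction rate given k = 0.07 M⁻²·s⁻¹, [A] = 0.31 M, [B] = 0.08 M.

0.0001389 M/s

Step 1: The rate law is rate = k[A]^1[B]^2, overall order = 1+2 = 3
Step 2: Substitute values: rate = 0.07 × (0.31)^1 × (0.08)^2
Step 3: rate = 0.07 × 0.31 × 0.0064 = 0.00013888 M/s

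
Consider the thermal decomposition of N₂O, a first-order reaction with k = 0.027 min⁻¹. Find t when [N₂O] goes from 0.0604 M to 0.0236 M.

34.81 min

Step 1: For first-order: t = ln([N₂O]₀/[N₂O])/k
Step 2: t = ln(0.0604/0.0236)/0.027
Step 3: t = ln(2.559)/0.027
Step 4: t = 0.9397/0.027 = 34.81 min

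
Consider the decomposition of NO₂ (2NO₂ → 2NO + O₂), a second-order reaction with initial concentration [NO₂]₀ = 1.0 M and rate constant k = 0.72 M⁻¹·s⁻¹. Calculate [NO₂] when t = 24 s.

0.0547 M

Step 1: For a second-order reaction: 1/[NO₂] = 1/[NO₂]₀ + kt
Step 2: 1/[NO₂] = 1/1.0 + 0.72 × 24
Step 3: 1/[NO₂] = 1 + 17.28 = 18.28
Step 4: [NO₂] = 1/18.28 = 0.0547 M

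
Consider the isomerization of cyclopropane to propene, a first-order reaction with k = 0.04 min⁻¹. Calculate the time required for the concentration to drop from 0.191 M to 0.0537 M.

31.72 min

Step 1: For first-order: t = ln([cyclopropane]₀/[cyclopropane])/k
Step 2: t = ln(0.191/0.0537)/0.04
Step 3: t = ln(3.557)/0.04
Step 4: t = 1.269/0.04 = 31.72 min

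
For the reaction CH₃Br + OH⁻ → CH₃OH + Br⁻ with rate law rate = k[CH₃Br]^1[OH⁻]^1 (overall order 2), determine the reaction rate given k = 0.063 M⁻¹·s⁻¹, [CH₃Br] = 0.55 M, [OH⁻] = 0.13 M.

0.004504 M/s

Step 1: The rate law is rate = k[CH₃Br]^1[OH⁻]^1, overall order = 1+1 = 2
Step 2: Substitute values: rate = 0.063 × (0.55)^1 × (0.13)^1
Step 3: rate = 0.063 × 0.55 × 0.13 = 0.0045045 M/s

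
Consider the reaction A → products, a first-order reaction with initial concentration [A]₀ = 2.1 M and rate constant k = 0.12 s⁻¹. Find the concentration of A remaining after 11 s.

0.561 M

Step 1: For a first-order reaction: [A] = [A]₀ × e^(-kt)
Step 2: [A] = 2.1 × e^(-0.12 × 11)
Step 3: [A] = 2.1 × e^(-1.32)
Step 4: [A] = 2.1 × 0.267135 = 0.561 M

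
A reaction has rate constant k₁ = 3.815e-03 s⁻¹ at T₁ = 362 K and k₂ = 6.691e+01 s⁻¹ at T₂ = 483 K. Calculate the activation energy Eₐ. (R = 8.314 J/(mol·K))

117.4 kJ/mol

Step 1: Use the two-temperature Arrhenius form: ln(k₂/k₁) = -Eₐ/R × (1/T₂ - 1/T₁)
Step 2: ln(k₂/k₁) = ln(6.691e+01/3.815e-03) = ln(17538.7) = 9.77216
Step 3: 1/T₂ - 1/T₁ = 1/483 - 1/362 = -6.920376e-04 K⁻¹
Step 4: Eₐ = -R × ln(k₂/k₁) / (1/T₂ - 1/T₁) = -8.314 × 9.77216 / -6.920376e-04
Step 5: Eₐ = 1.1740e+05 J/mol = 117.4 kJ/mol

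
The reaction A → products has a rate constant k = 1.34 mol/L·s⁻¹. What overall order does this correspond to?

zeroth order (0)

Step 1: The units of k for an nth-order reaction are (concentration)^(1-n)·(time)⁻¹.
Step 2: Here k has units mol/L·s⁻¹, so the concentration exponent is 1.
Step 3: 1 - n = 1 ⇒ n = 0. The reaction is zeroth order.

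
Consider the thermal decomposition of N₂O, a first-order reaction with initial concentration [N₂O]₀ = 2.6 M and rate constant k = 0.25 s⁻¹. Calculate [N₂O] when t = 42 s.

7.159e-05 M

Step 1: For a first-order reaction: [N₂O] = [N₂O]₀ × e^(-kt)
Step 2: [N₂O] = 2.6 × e^(-0.25 × 42)
Step 3: [N₂O] = 2.6 × e^(-10.5)
Step 4: [N₂O] = 2.6 × 2.75364e-05 = 7.159e-05 M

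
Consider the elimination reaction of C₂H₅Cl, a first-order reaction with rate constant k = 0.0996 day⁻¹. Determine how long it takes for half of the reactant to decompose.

6.959 day

Step 1: For a first-order reaction, t₁/₂ = ln(2)/k
Step 2: t₁/₂ = ln(2)/0.0996
Step 3: t₁/₂ = 0.6931/0.0996 = 6.959 day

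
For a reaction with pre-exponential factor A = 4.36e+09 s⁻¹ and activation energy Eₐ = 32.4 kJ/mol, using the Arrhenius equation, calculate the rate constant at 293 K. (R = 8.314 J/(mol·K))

7.30e+03 s⁻¹

Step 1: Use the Arrhenius equation: k = A × exp(-Eₐ/RT)
Step 2: Convert Eₐ to J/mol: 32.4 kJ/mol = 32400 J/mol
Step 3: Calculate the exponent: -Eₐ/(RT) = -32400/(8.314 × 293) = -13.30048
Step 4: k = 4.36e+09 × exp(-13.30048)
Step 5: k = 4.36e+09 × 1.67369e-06 = 7.2973e+03 s⁻¹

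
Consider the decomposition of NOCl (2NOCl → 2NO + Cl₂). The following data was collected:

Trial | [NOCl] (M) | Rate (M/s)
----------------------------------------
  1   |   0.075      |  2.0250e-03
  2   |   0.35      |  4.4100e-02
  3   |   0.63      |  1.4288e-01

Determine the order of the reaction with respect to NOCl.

second order (2)

Step 1: Compare trials to find order n where rate₂/rate₁ = ([NOCl]₂/[NOCl]₁)^n
Step 2: rate₂/rate₁ = 4.4100e-02/2.0250e-03 = 21.78
Step 3: [NOCl]₂/[NOCl]₁ = 0.35/0.075 = 4.667
Step 4: n = ln(21.78)/ln(4.667) = 2.00 ≈ 2
Step 5: The reaction is second order in NOCl.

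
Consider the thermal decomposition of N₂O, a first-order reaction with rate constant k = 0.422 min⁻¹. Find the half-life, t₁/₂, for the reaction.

1.643 min

Step 1: For a first-order reaction, t₁/₂ = ln(2)/k
Step 2: t₁/₂ = ln(2)/0.422
Step 3: t₁/₂ = 0.6931/0.422 = 1.643 min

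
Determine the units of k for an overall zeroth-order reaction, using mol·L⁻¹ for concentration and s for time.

mol·L⁻¹·s⁻¹

Step 1: For overall order n, rate = k × (concentration)^n.
Step 2: Rate has units mol·L⁻¹·s⁻¹; concentration term has units (mol·L⁻¹)^0.
Step 3: k = rate / (concentration)^n, so units of k = (mol·L⁻¹)^(1-0)·s⁻¹ = mol·L⁻¹·s⁻¹.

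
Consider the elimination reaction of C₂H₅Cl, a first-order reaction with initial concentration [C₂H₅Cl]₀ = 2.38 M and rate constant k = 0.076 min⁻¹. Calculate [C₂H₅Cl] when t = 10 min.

1.113 M

Step 1: For a first-order reaction: [C₂H₅Cl] = [C₂H₅Cl]₀ × e^(-kt)
Step 2: [C₂H₅Cl] = 2.38 × e^(-0.076 × 10)
Step 3: [C₂H₅Cl] = 2.38 × e^(-0.76)
Step 4: [C₂H₅Cl] = 2.38 × 0.467666 = 1.113 M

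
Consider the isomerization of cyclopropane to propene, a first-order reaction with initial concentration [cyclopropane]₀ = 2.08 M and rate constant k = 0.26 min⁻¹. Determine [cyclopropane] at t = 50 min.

4.701e-06 M

Step 1: For a first-order reaction: [cyclopropane] = [cyclopropane]₀ × e^(-kt)
Step 2: [cyclopropane] = 2.08 × e^(-0.26 × 50)
Step 3: [cyclopropane] = 2.08 × e^(-13)
Step 4: [cyclopropane] = 2.08 × 2.26033e-06 = 4.701e-06 M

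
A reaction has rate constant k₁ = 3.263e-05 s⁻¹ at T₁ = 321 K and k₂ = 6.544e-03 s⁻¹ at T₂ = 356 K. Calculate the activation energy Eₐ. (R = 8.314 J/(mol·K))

143.9 kJ/mol

Step 1: Use the two-temperature Arrhenius form: ln(k₂/k₁) = -Eₐ/R × (1/T₂ - 1/T₁)
Step 2: ln(k₂/k₁) = ln(6.544e-03/3.263e-05) = ln(200.552) = 5.30107
Step 3: 1/T₂ - 1/T₁ = 1/356 - 1/321 = -3.062760e-04 K⁻¹
Step 4: Eₐ = -R × ln(k₂/k₁) / (1/T₂ - 1/T₁) = -8.314 × 5.30107 / -3.062760e-04
Step 5: Eₐ = 1.4390e+05 J/mol = 143.9 kJ/mol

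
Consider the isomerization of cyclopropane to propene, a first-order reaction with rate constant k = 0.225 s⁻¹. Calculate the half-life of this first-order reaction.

3.081 s

Step 1: For a first-order reaction, t₁/₂ = ln(2)/k
Step 2: t₁/₂ = ln(2)/0.225
Step 3: t₁/₂ = 0.6931/0.225 = 3.081 s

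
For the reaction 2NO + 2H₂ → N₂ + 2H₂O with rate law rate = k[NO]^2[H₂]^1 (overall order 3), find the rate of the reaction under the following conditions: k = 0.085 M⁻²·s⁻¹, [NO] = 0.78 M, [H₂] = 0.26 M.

0.01345 M/s

Step 1: The rate law is rate = k[NO]^2[H₂]^1, overall order = 2+1 = 3
Step 2: Substitute values: rate = 0.085 × (0.78)^2 × (0.26)^1
Step 3: rate = 0.085 × 0.6084 × 0.26 = 0.0134456 M/s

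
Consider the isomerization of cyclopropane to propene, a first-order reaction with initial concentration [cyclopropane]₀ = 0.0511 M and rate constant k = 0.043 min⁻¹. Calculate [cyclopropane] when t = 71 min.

0.002413 M

Step 1: For a first-order reaction: [cyclopropane] = [cyclopropane]₀ × e^(-kt)
Step 2: [cyclopropane] = 0.0511 × e^(-0.043 × 71)
Step 3: [cyclopropane] = 0.0511 × e^(-3.053)
Step 4: [cyclopropane] = 0.0511 × 0.0472171 = 0.002413 M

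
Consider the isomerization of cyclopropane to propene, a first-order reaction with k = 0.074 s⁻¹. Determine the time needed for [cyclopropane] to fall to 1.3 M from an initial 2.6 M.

9.367 s

Step 1: For first-order: t = ln([cyclopropane]₀/[cyclopropane])/k
Step 2: t = ln(2.6/1.3)/0.074
Step 3: t = ln(2)/0.074
Step 4: t = 0.6931/0.074 = 9.367 s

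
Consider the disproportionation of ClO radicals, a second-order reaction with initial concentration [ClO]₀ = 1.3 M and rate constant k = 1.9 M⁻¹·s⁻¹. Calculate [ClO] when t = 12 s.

0.04243 M

Step 1: For a second-order reaction: 1/[ClO] = 1/[ClO]₀ + kt
Step 2: 1/[ClO] = 1/1.3 + 1.9 × 12
Step 3: 1/[ClO] = 0.7692 + 22.8 = 23.57
Step 4: [ClO] = 1/23.57 = 0.04243 M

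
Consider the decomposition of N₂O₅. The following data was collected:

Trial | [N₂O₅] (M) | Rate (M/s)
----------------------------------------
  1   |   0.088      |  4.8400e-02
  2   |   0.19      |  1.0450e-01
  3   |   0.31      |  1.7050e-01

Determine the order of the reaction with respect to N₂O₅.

first order (1)

Step 1: Compare trials to find order n where rate₂/rate₁ = ([N₂O₅]₂/[N₂O₅]₁)^n
Step 2: rate₂/rate₁ = 1.0450e-01/4.8400e-02 = 2.159
Step 3: [N₂O₅]₂/[N₂O₅]₁ = 0.19/0.088 = 2.159
Step 4: n = ln(2.159)/ln(2.159) = 1.00 ≈ 1
Step 5: The reaction is first order in N₂O₅.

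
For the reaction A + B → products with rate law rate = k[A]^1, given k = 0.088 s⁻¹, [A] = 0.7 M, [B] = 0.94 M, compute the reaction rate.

0.0616 M/s

Step 1: The rate law is rate = k[A]^1
Step 2: Note that the rate does not depend on [B] (zero order in B).
Step 3: rate = 0.088 × (0.7)^1 = 0.0616 M/s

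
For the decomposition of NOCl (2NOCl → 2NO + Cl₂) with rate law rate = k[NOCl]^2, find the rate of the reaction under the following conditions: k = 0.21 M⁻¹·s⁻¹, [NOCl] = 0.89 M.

0.1663 M/s

Step 1: Identify the rate law: rate = k[NOCl]^2
Step 2: Substitute values: rate = 0.21 × (0.89)^2
Step 3: Calculate: rate = 0.21 × 0.7921 = 0.166341 M/s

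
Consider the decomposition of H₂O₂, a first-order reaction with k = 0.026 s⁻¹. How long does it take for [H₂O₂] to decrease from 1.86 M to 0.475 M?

52.5 s

Step 1: For first-order: t = ln([H₂O₂]₀/[H₂O₂])/k
Step 2: t = ln(1.86/0.475)/0.026
Step 3: t = ln(3.916)/0.026
Step 4: t = 1.365/0.026 = 52.5 s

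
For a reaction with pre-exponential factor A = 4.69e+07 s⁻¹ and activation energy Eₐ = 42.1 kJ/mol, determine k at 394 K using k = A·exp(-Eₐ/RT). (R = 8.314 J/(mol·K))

1.23e+02 s⁻¹

Step 1: Use the Arrhenius equation: k = A × exp(-Eₐ/RT)
Step 2: Convert Eₐ to J/mol: 42.1 kJ/mol = 42100 J/mol
Step 3: Calculate the exponent: -Eₐ/(RT) = -42100/(8.314 × 394) = -12.85215
Step 4: k = 4.69e+07 × exp(-12.85215)
Step 5: k = 4.69e+07 × 2.62049e-06 = 1.2290e+02 s⁻¹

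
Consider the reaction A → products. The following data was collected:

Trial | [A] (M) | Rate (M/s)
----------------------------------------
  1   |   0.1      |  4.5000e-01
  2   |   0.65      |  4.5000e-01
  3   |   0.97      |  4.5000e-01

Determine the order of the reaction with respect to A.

zeroth order (0)

Step 1: Compare trials - when concentration changes, rate stays constant.
Step 2: rate₂/rate₁ = 4.5000e-01/4.5000e-01 = 1
Step 3: [A]₂/[A]₁ = 0.65/0.1 = 6.5
Step 4: Since rate ratio ≈ (conc ratio)^0, the reaction is zeroth order.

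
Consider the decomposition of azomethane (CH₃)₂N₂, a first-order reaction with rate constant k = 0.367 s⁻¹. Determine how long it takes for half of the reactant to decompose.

1.889 s

Step 1: For a first-order reaction, t₁/₂ = ln(2)/k
Step 2: t₁/₂ = ln(2)/0.367
Step 3: t₁/₂ = 0.6931/0.367 = 1.889 s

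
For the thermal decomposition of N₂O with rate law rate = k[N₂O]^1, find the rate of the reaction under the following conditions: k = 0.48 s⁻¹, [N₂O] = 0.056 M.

0.02688 M/s

Step 1: Identify the rate law: rate = k[N₂O]^1
Step 2: Substitute values: rate = 0.48 × (0.056)^1
Step 3: Calculate: rate = 0.48 × 0.056 = 0.02688 M/s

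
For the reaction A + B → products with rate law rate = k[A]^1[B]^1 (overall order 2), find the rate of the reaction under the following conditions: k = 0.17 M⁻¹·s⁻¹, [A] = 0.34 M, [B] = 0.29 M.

0.01676 M/s

Step 1: The rate law is rate = k[A]^1[B]^1, overall order = 1+1 = 2
Step 2: Substitute values: rate = 0.17 × (0.34)^1 × (0.29)^1
Step 3: rate = 0.17 × 0.34 × 0.29 = 0.016762 M/s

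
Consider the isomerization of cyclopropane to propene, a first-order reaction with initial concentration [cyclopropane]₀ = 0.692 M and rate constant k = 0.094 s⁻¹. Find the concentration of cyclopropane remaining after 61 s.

0.002238 M

Step 1: For a first-order reaction: [cyclopropane] = [cyclopropane]₀ × e^(-kt)
Step 2: [cyclopropane] = 0.692 × e^(-0.094 × 61)
Step 3: [cyclopropane] = 0.692 × e^(-5.734)
Step 4: [cyclopropane] = 0.692 × 0.00323411 = 0.002238 M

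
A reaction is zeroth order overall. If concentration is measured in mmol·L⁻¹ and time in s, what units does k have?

mmol·L⁻¹·s⁻¹

Step 1: For overall order n, rate = k × (concentration)^n.
Step 2: Rate has units mmol·L⁻¹·s⁻¹; concentration term has units (mmol·L⁻¹)^0.
Step 3: k = rate / (concentration)^n, so units of k = (mmol·L⁻¹)^(1-0)·s⁻¹ = mmol·L⁻¹·s⁻¹.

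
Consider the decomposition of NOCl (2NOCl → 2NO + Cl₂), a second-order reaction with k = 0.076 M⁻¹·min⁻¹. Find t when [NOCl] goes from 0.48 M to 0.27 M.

21.32 min

Step 1: For second-order: t = (1/[NOCl] - 1/[NOCl]₀)/k
Step 2: t = (1/0.27 - 1/0.48)/0.076
Step 3: t = (3.704 - 2.083)/0.076
Step 4: t = 1.62/0.076 = 21.32 min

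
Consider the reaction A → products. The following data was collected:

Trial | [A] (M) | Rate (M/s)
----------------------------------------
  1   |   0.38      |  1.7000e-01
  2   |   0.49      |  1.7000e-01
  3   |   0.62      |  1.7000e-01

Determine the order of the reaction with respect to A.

zeroth order (0)

Step 1: Compare trials - when concentration changes, rate stays constant.
Step 2: rate₂/rate₁ = 1.7000e-01/1.7000e-01 = 1
Step 3: [A]₂/[A]₁ = 0.49/0.38 = 1.289
Step 4: Since rate ratio ≈ (conc ratio)^0, the reaction is zeroth order.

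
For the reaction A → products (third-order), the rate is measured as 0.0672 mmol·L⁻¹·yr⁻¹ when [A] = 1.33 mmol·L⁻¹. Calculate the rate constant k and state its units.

0.02856 (mmol·L⁻¹)⁻²·yr⁻¹

Step 1: rate = k[A]^3, so k = rate / [A]^3.
Step 2: k = 0.0672 / (1.33)^3 = 0.0672 / 2.353.
Step 3: k = 0.02856 (mmol·L⁻¹)⁻²·yr⁻¹.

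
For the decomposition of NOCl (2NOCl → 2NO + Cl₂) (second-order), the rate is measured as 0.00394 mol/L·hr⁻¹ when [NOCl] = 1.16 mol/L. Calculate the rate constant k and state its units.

0.002928 (mol/L)⁻¹·hr⁻¹

Step 1: rate = k[NOCl]^2, so k = rate / [NOCl]^2.
Step 2: k = 0.00394 / (1.16)^2 = 0.00394 / 1.346.
Step 3: k = 0.002928 (mol/L)⁻¹·hr⁻¹.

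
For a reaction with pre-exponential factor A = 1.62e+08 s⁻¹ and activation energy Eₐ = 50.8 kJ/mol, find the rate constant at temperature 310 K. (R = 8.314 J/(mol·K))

4.46e-01 s⁻¹

Step 1: Use the Arrhenius equation: k = A × exp(-Eₐ/RT)
Step 2: Convert Eₐ to J/mol: 50.8 kJ/mol = 50800 J/mol
Step 3: Calculate the exponent: -Eₐ/(RT) = -50800/(8.314 × 310) = -19.71024
Step 4: k = 1.62e+08 × exp(-19.71024)
Step 5: k = 1.62e+08 × 2.75392e-09 = 4.4614e-01 s⁻¹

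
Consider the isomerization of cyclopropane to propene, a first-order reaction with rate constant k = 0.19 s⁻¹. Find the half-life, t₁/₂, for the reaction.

3.648 s

Step 1: For a first-order reaction, t₁/₂ = ln(2)/k
Step 2: t₁/₂ = ln(2)/0.19
Step 3: t₁/₂ = 0.6931/0.19 = 3.648 s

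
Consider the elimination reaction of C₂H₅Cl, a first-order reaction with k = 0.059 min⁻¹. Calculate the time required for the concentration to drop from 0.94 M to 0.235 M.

23.5 min

Step 1: For first-order: t = ln([C₂H₅Cl]₀/[C₂H₅Cl])/k
Step 2: t = ln(0.94/0.235)/0.059
Step 3: t = ln(4)/0.059
Step 4: t = 1.386/0.059 = 23.5 min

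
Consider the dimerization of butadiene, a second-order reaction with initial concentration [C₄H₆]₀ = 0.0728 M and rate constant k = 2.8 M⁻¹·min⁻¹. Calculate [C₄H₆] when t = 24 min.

0.01236 M

Step 1: For a second-order reaction: 1/[C₄H₆] = 1/[C₄H₆]₀ + kt
Step 2: 1/[C₄H₆] = 1/0.0728 + 2.8 × 24
Step 3: 1/[C₄H₆] = 13.74 + 67.2 = 80.94
Step 4: [C₄H₆] = 1/80.94 = 0.01236 M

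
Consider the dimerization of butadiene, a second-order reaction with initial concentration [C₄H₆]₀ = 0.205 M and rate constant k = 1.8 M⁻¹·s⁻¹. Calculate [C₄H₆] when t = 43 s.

0.01215 M

Step 1: For a second-order reaction: 1/[C₄H₆] = 1/[C₄H₆]₀ + kt
Step 2: 1/[C₄H₆] = 1/0.205 + 1.8 × 43
Step 3: 1/[C₄H₆] = 4.878 + 77.4 = 82.28
Step 4: [C₄H₆] = 1/82.28 = 0.01215 M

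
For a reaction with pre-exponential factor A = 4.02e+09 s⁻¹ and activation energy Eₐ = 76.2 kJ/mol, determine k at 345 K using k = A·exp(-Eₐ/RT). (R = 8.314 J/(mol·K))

1.17e-02 s⁻¹

Step 1: Use the Arrhenius equation: k = A × exp(-Eₐ/RT)
Step 2: Convert Eₐ to J/mol: 76.2 kJ/mol = 76200 J/mol
Step 3: Calculate the exponent: -Eₐ/(RT) = -76200/(8.314 × 345) = -26.56598
Step 4: k = 4.02e+09 × exp(-26.56598)
Step 5: k = 4.02e+09 × 2.90096e-12 = 1.1662e-02 s⁻¹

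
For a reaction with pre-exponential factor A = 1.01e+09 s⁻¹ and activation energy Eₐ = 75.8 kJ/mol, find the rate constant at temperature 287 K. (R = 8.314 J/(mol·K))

1.61e-05 s⁻¹

Step 1: Use the Arrhenius equation: k = A × exp(-Eₐ/RT)
Step 2: Convert Eₐ to J/mol: 75.8 kJ/mol = 75800 J/mol
Step 3: Calculate the exponent: -Eₐ/(RT) = -75800/(8.314 × 287) = -31.76708
Step 4: k = 1.01e+09 × exp(-31.76708)
Step 5: k = 1.01e+09 × 1.59857e-14 = 1.6146e-05 s⁻¹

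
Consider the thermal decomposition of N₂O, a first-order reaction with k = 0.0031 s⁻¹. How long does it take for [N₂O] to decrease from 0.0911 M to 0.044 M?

234.8 s

Step 1: For first-order: t = ln([N₂O]₀/[N₂O])/k
Step 2: t = ln(0.0911/0.044)/0.0031
Step 3: t = ln(2.07)/0.0031
Step 4: t = 0.7278/0.0031 = 234.8 s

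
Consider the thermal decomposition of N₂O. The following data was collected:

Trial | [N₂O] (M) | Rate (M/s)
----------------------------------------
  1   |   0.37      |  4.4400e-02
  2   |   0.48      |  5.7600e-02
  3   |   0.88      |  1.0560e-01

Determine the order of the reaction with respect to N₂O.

first order (1)

Step 1: Compare trials to find order n where rate₂/rate₁ = ([N₂O]₂/[N₂O]₁)^n
Step 2: rate₂/rate₁ = 5.7600e-02/4.4400e-02 = 1.297
Step 3: [N₂O]₂/[N₂O]₁ = 0.48/0.37 = 1.297
Step 4: n = ln(1.297)/ln(1.297) = 1.00 ≈ 1
Step 5: The reaction is first order in N₂O.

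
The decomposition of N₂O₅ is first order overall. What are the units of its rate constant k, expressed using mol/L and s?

s⁻¹

Step 1: For overall order n, rate = k × (concentration)^n.
Step 2: Rate has units mol/L·s⁻¹; concentration term has units (mol/L)^1.
Step 3: k = rate / (concentration)^n, so units of k = (mol/L)^(1-1)·s⁻¹ = s⁻¹.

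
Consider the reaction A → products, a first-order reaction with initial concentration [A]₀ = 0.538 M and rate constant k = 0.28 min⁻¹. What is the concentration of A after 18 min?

0.003483 M

Step 1: For a first-order reaction: [A] = [A]₀ × e^(-kt)
Step 2: [A] = 0.538 × e^(-0.28 × 18)
Step 3: [A] = 0.538 × e^(-5.04)
Step 4: [A] = 0.538 × 0.00647375 = 0.003483 M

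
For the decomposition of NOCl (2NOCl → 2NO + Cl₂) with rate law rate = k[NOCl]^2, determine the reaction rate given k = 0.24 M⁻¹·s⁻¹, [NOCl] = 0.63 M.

0.09526 M/s

Step 1: Identify the rate law: rate = k[NOCl]^2
Step 2: Substitute values: rate = 0.24 × (0.63)^2
Step 3: Calculate: rate = 0.24 × 0.3969 = 0.095256 M/s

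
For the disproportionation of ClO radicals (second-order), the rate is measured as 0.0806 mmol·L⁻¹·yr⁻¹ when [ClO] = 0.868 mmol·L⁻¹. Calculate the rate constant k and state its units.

0.107 (mmol·L⁻¹)⁻¹·yr⁻¹

Step 1: rate = k[ClO]^2, so k = rate / [ClO]^2.
Step 2: k = 0.0806 / (0.868)^2 = 0.0806 / 0.7534.
Step 3: k = 0.107 (mmol·L⁻¹)⁻¹·yr⁻¹.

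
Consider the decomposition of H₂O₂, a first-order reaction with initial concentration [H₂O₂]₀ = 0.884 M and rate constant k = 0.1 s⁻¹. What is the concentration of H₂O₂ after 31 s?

0.03982 M

Step 1: For a first-order reaction: [H₂O₂] = [H₂O₂]₀ × e^(-kt)
Step 2: [H₂O₂] = 0.884 × e^(-0.1 × 31)
Step 3: [H₂O₂] = 0.884 × e^(-3.1)
Step 4: [H₂O₂] = 0.884 × 0.0450492 = 0.03982 M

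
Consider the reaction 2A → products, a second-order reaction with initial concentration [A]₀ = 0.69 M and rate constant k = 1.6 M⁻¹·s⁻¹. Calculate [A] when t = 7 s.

0.07906 M

Step 1: For a second-order reaction: 1/[A] = 1/[A]₀ + kt
Step 2: 1/[A] = 1/0.69 + 1.6 × 7
Step 3: 1/[A] = 1.449 + 11.2 = 12.65
Step 4: [A] = 1/12.65 = 0.07906 M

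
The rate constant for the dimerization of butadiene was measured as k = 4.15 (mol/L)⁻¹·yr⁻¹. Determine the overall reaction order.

second order (2)

Step 1: The units of k for an nth-order reaction are (concentration)^(1-n)·(time)⁻¹.
Step 2: Here k has units (mol/L)⁻¹·yr⁻¹, so the concentration exponent is -1.
Step 3: 1 - n = -1 ⇒ n = 2. The reaction is second order.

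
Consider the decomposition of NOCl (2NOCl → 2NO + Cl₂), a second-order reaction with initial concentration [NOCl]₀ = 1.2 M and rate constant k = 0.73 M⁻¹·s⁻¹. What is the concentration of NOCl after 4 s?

0.2664 M

Step 1: For a second-order reaction: 1/[NOCl] = 1/[NOCl]₀ + kt
Step 2: 1/[NOCl] = 1/1.2 + 0.73 × 4
Step 3: 1/[NOCl] = 0.8333 + 2.92 = 3.753
Step 4: [NOCl] = 1/3.753 = 0.2664 M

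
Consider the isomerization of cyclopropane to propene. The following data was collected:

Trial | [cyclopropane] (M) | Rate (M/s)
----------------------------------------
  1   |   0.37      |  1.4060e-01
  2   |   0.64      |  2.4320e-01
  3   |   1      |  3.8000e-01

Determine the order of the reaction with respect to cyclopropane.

first order (1)

Step 1: Compare trials to find order n where rate₂/rate₁ = ([cyclopropane]₂/[cyclopropane]₁)^n
Step 2: rate₂/rate₁ = 2.4320e-01/1.4060e-01 = 1.73
Step 3: [cyclopropane]₂/[cyclopropane]₁ = 0.64/0.37 = 1.73
Step 4: n = ln(1.73)/ln(1.73) = 1.00 ≈ 1
Step 5: The reaction is first order in cyclopropane.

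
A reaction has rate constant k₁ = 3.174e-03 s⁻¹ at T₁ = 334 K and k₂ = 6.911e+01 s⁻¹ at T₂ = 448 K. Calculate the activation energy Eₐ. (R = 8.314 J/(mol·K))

109.0 kJ/mol

Step 1: Use the two-temperature Arrhenius form: ln(k₂/k₁) = -Eₐ/R × (1/T₂ - 1/T₁)
Step 2: ln(k₂/k₁) = ln(6.911e+01/3.174e-03) = ln(21773.8) = 9.98846
Step 3: 1/T₂ - 1/T₁ = 1/448 - 1/334 = -7.618691e-04 K⁻¹
Step 4: Eₐ = -R × ln(k₂/k₁) / (1/T₂ - 1/T₁) = -8.314 × 9.98846 / -7.618691e-04
Step 5: Eₐ = 1.0900e+05 J/mol = 109.0 kJ/mol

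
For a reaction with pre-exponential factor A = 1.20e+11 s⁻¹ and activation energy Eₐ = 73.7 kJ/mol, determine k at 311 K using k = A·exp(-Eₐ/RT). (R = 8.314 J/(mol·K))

5.02e-02 s⁻¹

Step 1: Use the Arrhenius equation: k = A × exp(-Eₐ/RT)
Step 2: Convert Eₐ to J/mol: 73.7 kJ/mol = 73700 J/mol
Step 3: Calculate the exponent: -Eₐ/(RT) = -73700/(8.314 × 311) = -28.50343
Step 4: k = 1.20e+11 × exp(-28.50343)
Step 5: k = 1.20e+11 × 4.17944e-13 = 5.0153e-02 s⁻¹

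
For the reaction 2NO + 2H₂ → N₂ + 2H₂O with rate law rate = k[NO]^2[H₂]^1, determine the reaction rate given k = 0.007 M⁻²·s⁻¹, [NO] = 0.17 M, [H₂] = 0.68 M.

0.0001376 M/s

Step 1: The rate law is rate = k[NO]^2[H₂]^1
Step 2: Substitute: rate = 0.007 × (0.17)^2 × (0.68)^1
Step 3: rate = 0.007 × 0.0289 × 0.68 = 0.000137564 M/s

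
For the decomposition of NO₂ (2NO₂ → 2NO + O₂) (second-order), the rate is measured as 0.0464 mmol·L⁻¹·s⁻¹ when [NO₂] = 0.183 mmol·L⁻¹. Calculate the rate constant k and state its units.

1.386 (mmol·L⁻¹)⁻¹·s⁻¹

Step 1: rate = k[NO₂]^2, so k = rate / [NO₂]^2.
Step 2: k = 0.0464 / (0.183)^2 = 0.0464 / 0.03349.
Step 3: k = 1.386 (mmol·L⁻¹)⁻¹·s⁻¹.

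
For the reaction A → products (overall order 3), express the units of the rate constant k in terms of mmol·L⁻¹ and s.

(mmol·L⁻¹)⁻²·s⁻¹

Step 1: For overall order n, rate = k × (concentration)^n.
Step 2: Rate has units mmol·L⁻¹·s⁻¹; concentration term has units (mmol·L⁻¹)^3.
Step 3: k = rate / (concentration)^n, so units of k = (mmol·L⁻¹)^(1-3)·s⁻¹ = (mmol·L⁻¹)⁻²·s⁻¹.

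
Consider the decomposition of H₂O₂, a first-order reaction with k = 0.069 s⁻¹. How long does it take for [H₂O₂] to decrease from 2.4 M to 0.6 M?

20.09 s

Step 1: For first-order: t = ln([H₂O₂]₀/[H₂O₂])/k
Step 2: t = ln(2.4/0.6)/0.069
Step 3: t = ln(4)/0.069
Step 4: t = 1.386/0.069 = 20.09 s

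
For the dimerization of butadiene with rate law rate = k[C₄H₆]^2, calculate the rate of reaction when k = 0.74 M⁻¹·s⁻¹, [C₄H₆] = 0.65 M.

0.3127 M/s

Step 1: Identify the rate law: rate = k[C₄H₆]^2
Step 2: Substitute values: rate = 0.74 × (0.65)^2
Step 3: Calculate: rate = 0.74 × 0.4225 = 0.31265 M/s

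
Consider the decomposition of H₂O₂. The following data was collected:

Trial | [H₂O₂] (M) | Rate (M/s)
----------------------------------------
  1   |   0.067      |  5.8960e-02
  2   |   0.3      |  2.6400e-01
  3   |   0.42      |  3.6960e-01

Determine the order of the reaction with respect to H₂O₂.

first order (1)

Step 1: Compare trials to find order n where rate₂/rate₁ = ([H₂O₂]₂/[H₂O₂]₁)^n
Step 2: rate₂/rate₁ = 2.6400e-01/5.8960e-02 = 4.478
Step 3: [H₂O₂]₂/[H₂O₂]₁ = 0.3/0.067 = 4.478
Step 4: n = ln(4.478)/ln(4.478) = 1.00 ≈ 1
Step 5: The reaction is first order in H₂O₂.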